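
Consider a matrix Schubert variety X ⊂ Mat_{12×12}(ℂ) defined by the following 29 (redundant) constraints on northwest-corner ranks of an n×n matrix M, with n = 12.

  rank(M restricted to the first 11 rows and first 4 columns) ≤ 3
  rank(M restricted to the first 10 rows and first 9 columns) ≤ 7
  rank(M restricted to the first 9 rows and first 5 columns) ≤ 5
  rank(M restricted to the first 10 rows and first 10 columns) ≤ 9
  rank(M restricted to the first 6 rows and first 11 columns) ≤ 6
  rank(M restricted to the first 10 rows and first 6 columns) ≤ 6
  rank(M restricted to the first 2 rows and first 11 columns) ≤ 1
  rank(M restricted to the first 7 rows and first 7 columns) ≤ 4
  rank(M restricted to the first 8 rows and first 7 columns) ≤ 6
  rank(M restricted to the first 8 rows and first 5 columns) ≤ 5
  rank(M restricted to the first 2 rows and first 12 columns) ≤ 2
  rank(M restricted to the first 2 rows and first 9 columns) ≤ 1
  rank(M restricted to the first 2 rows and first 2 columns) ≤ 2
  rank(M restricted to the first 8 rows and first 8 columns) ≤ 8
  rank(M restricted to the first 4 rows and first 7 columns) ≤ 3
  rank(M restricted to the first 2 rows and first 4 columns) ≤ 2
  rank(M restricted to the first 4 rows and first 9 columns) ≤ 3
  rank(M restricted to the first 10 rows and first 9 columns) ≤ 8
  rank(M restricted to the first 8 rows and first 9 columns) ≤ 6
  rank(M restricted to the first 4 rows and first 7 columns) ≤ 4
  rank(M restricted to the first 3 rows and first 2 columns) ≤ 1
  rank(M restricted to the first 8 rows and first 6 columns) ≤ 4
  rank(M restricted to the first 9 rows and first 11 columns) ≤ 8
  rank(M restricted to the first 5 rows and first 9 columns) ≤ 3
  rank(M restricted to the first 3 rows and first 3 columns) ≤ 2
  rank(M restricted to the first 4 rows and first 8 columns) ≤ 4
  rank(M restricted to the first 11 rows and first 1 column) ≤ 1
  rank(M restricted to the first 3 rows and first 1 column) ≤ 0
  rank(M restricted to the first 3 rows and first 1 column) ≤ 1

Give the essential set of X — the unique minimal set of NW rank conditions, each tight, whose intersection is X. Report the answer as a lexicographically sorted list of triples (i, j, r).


Propagating the 29 rank bounds to every northwest block:

  R[1]: 0  1  1  1  1  1  1  1  1  1  1  1
  R[2]: 0  1  1  1  1  1  1  1  1  1  1  2
  R[3]: 0  1  2  2  2  2  2  2  2  2  2  3
  R[4]: 1  2  3  3  3  3  3  3  3  3  3  4
  R[5]: 1  2  3  3  3  3  3  3  3  4  4  5
  R[6]: 1  2  3  3  4  4  4  4  4  5  5  6
  R[7]: 1  2  3  3  4  4  4  5  5  6  6  7
  R[8]: 1  2  3  3  4  4  5  6  6  7  7  8
  R[9]: 1  2  3  3  4  5  6  7  7  8  8  9
  R[10]: 1  2  3  3  4  5  6  7  7  8  9  10
  R[11]: 1  2  3  3  4  5  6  7  8  9  10  11
  R[12]: 1  2  3  4  5  6  7  8  9  10  11  12

reading off 1-entries of Δ²R: w = (2, 12, 3, 1, 10, 5, 8, 7, 6, 11, 9, 4).

Rothe diagram D(w) (28 cells), 7 SE-corners (essential conditions):

[(2, 11, 1), (3, 1, 0), (5, 9, 3), (7, 7, 4), (8, 6, 4), (10, 9, 7), (11, 4, 3)]


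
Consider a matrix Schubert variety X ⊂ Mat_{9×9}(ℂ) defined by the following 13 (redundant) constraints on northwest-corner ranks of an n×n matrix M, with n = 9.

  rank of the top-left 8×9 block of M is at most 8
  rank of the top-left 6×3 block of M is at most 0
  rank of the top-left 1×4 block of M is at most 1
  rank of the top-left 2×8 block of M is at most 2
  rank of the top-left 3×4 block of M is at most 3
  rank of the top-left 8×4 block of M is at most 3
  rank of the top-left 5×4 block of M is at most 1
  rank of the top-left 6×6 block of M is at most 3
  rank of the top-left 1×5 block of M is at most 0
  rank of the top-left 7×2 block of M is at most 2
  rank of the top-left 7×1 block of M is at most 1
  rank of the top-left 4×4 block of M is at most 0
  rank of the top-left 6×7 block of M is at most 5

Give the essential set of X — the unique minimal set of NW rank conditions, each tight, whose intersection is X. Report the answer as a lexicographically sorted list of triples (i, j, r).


Propagating the 13 rank bounds to every northwest block:

  0 | 0 | 0 | 0 | 0 | 1 | 1 | 1 | 1
  0 | 0 | 0 | 0 | 1 | 2 | 2 | 2 | 2
  0 | 0 | 0 | 0 | 1 | 2 | 3 | 3 | 3
  0 | 0 | 0 | 0 | 1 | 2 | 3 | 4 | 4
  0 | 0 | 0 | 1 | 2 | 3 | 4 | 5 | 5
  0 | 0 | 0 | 1 | 2 | 3 | 4 | 5 | 6
  1 | 1 | 1 | 2 | 3 | 4 | 5 | 6 | 7
  1 | 2 | 2 | 3 | 4 | 5 | 6 | 7 | 8
  1 | 2 | 3 | 4 | 5 | 6 | 7 | 8 | 9

reading off 1-entries of Δ²R: w = (6, 5, 7, 8, 4, 9, 1, 2, 3).

ℓ(w)=23; the 3 essential cells (i,j,r):

[(1, 5, 0), (4, 4, 0), (6, 3, 0)]


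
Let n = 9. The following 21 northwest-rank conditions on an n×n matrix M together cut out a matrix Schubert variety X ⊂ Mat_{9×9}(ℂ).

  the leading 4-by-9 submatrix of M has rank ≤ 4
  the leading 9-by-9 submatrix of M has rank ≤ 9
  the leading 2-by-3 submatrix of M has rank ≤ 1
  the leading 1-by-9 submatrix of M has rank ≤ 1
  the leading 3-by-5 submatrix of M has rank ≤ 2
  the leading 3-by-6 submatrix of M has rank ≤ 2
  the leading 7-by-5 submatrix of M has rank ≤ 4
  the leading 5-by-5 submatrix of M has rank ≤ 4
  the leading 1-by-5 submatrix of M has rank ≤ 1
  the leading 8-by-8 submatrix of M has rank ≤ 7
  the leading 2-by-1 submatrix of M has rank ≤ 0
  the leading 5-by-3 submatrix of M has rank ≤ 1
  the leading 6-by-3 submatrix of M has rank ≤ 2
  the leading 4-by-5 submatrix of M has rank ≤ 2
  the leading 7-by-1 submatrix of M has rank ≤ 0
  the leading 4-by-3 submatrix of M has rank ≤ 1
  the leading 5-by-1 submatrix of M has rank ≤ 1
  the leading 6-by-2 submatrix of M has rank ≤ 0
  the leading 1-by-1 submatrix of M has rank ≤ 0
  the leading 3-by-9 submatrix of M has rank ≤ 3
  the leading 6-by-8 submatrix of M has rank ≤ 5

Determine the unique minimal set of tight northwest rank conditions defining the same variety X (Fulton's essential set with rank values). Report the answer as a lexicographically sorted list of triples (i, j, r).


Reconstructing r_w from the 21 given conditions:

  R[1]: 0 0 1 1 1 1 1 1 1
  R[2]: 0 0 1 2 2 2 2 2 2
  R[3]: 0 0 1 2 2 2 3 3 3
  R[4]: 0 0 1 2 2 3 4 4 4
  R[5]: 0 0 1 2 3 4 5 5 5
  R[6]: 0 0 1 2 3 4 5 5 6
  R[7]: 0 1 2 3 4 5 6 6 7
  R[8]: 1 2 3 4 5 6 7 7 8
  R[9]: 1 2 3 4 5 6 7 8 9

the unique w with this rank table is (3, 4, 7, 6, 5, 9, 2, 1, 8).

ℓ(w)=17; the 5 essential cells (i,j,r):

[(3, 6, 2), (4, 5, 2), (6, 2, 0), (6, 8, 5), (7, 1, 0)]


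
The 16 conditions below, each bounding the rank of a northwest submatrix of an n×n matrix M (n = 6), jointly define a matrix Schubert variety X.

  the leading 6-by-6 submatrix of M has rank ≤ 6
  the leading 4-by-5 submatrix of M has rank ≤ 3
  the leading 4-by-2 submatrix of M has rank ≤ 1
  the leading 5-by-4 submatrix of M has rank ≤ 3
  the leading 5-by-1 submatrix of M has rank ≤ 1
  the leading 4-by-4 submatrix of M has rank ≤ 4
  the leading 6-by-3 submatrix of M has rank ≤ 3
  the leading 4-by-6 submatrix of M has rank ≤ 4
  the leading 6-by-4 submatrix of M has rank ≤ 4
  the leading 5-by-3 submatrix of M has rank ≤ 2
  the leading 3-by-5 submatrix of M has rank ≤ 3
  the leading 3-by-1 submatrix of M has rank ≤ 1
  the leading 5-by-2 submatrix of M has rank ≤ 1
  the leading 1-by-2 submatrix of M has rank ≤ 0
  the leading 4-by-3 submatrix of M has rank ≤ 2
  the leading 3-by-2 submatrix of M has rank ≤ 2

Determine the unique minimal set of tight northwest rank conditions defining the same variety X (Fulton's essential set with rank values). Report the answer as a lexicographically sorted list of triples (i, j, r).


Computing R[i][j] = min implied NW-rank bound (n=6, 16 conditions):

  row 1: 0, 0, 1, 1, 1, 1
  row 2: 1, 1, 2, 2, 2, 2
  row 3: 1, 1, 2, 3, 3, 3
  row 4: 1, 1, 2, 3, 3, 4
  row 5: 1, 1, 2, 3, 4, 5
  row 6: 1, 2, 3, 4, 5, 6

hence w(1..6) = (3, 1, 4, 6, 5, 2).

Rothe diagram D(w) (6 cells), 3 SE-corners (essential conditions):

[(1, 2, 0), (4, 5, 3), (5, 2, 1)]


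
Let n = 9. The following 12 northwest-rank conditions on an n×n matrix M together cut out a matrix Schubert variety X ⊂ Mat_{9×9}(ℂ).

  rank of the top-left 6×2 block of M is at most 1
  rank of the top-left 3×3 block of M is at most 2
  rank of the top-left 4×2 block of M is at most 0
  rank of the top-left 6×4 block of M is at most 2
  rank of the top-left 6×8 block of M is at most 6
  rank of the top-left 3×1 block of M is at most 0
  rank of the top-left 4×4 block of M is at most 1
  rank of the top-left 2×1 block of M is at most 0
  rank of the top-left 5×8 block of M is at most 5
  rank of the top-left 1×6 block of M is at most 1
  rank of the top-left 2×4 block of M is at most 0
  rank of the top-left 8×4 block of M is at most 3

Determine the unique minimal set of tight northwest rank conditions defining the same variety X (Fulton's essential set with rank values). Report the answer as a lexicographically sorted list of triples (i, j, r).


Computing R[i][j] = min implied NW-rank bound (n=9, 12 conditions):

  R[1]: 0 | 0 | 0 | 0 | 1 | 1 | 1 | 1 | 1
  R[2]: 0 | 0 | 0 | 0 | 1 | 2 | 2 | 2 | 2
  R[3]: 0 | 0 | 1 | 1 | 2 | 3 | 3 | 3 | 3
  R[4]: 0 | 0 | 1 | 1 | 2 | 3 | 4 | 4 | 4
  R[5]: 1 | 1 | 2 | 2 | 3 | 4 | 5 | 5 | 5
  R[6]: 1 | 1 | 2 | 2 | 3 | 4 | 5 | 6 | 6
  R[7]: 1 | 2 | 3 | 3 | 4 | 5 | 6 | 7 | 7
  R[8]: 1 | 2 | 3 | 3 | 4 | 5 | 6 | 7 | 8
  R[9]: 1 | 2 | 3 | 4 | 5 | 6 | 7 | 8 | 9

reading off 1-entries of Δ²R: w = (5, 6, 3, 7, 1, 8, 2, 9, 4).

Rothe diagram D(w) (16 cells), 6 SE-corners (essential conditions):

[(2, 4, 0), (4, 2, 0), (4, 4, 1), (6, 2, 1), (6, 4, 2), (8, 4, 3)]


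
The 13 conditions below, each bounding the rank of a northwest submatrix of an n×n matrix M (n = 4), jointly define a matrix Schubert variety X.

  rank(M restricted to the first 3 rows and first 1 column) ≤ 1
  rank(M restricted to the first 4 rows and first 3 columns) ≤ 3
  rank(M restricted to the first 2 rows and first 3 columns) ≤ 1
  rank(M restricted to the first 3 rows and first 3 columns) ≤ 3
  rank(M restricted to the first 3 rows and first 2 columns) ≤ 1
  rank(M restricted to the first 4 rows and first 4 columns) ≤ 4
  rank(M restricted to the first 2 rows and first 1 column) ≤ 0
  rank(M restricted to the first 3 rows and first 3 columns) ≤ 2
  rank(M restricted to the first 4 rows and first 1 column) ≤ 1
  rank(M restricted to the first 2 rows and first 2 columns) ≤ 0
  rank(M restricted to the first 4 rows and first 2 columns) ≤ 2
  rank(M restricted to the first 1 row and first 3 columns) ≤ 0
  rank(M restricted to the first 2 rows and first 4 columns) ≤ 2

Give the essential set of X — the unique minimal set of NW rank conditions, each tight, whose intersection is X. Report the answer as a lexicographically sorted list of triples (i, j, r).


The tightest implied rank at each (i,j), from the 13 conditions:

  R[1]: 0, 0, 0, 1
  R[2]: 0, 0, 1, 2
  R[3]: 1, 1, 2, 3
  R[4]: 1, 2, 3, 4

giving w = (4, 3, 1, 2) via Δ²R.

2 SE-corners of the 5-cell Rothe diagram give Ess(w):

[(1, 3, 0), (2, 2, 0)]


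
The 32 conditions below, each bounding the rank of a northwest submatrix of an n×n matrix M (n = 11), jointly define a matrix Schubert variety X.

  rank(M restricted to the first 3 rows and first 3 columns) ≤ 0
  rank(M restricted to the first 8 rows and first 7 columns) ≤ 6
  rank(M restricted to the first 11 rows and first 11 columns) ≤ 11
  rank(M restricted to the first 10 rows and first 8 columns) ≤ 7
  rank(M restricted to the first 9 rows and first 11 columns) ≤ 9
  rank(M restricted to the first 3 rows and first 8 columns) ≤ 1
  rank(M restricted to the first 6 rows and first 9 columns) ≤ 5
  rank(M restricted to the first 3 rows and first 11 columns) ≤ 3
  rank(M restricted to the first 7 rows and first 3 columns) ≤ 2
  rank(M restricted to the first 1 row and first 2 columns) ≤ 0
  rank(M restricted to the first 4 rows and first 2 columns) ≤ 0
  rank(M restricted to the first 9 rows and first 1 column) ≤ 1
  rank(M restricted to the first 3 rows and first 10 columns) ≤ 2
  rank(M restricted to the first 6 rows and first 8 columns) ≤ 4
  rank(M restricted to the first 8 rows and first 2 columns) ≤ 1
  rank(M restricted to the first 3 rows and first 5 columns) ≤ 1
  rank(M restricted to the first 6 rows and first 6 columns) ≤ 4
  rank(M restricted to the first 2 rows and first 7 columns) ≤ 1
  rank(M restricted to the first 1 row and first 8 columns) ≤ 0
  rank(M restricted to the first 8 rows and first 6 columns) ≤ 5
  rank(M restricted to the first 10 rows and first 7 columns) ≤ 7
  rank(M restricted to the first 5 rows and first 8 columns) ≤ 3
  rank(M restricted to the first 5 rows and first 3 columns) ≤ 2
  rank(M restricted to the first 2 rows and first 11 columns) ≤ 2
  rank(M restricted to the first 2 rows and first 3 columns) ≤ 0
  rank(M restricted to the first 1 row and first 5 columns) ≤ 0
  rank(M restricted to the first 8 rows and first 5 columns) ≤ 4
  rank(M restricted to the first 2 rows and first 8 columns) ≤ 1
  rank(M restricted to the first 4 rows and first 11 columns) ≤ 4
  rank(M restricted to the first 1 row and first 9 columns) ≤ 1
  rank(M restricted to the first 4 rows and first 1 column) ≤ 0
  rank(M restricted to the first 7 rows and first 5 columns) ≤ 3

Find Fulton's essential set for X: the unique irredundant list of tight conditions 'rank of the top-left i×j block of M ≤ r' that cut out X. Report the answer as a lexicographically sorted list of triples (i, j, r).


Recovering R(i,j) via the rank-extension bound from the 32 conditions:

  R[1]: 0 0 0 0 0 0 0 0 1 1 1
  R[2]: 0 0 0 1 1 1 1 1 2 2 2
  R[3]: 0 0 0 1 1 1 1 1 2 2 3
  R[4]: 0 0 1 2 2 2 2 2 3 3 4
  R[5]: 1 1 2 3 3 3 3 3 4 4 5
  R[6]: 1 1 2 3 3 4 4 4 5 5 6
  R[7]: 1 1 2 3 3 4 5 5 6 6 7
  R[8]: 1 1 2 3 4 5 6 6 7 7 8
  R[9]: 1 2 3 4 5 6 7 7 8 8 9
  R[10]: 1 2 3 4 5 6 7 7 8 9 10
  R[11]: 1 2 3 4 5 6 7 8 9 10 11

the unique w with this rank table is (9, 4, 11, 3, 1, 6, 7, 5, 2, 10, 8).

ℓ(w)=27; the 8 essential cells (i,j,r):

[(1, 8, 0), (3, 3, 0), (3, 8, 1), (3, 10, 2), (4, 2, 0), (7, 5, 3), (8, 2, 1), (10, 8, 7)]


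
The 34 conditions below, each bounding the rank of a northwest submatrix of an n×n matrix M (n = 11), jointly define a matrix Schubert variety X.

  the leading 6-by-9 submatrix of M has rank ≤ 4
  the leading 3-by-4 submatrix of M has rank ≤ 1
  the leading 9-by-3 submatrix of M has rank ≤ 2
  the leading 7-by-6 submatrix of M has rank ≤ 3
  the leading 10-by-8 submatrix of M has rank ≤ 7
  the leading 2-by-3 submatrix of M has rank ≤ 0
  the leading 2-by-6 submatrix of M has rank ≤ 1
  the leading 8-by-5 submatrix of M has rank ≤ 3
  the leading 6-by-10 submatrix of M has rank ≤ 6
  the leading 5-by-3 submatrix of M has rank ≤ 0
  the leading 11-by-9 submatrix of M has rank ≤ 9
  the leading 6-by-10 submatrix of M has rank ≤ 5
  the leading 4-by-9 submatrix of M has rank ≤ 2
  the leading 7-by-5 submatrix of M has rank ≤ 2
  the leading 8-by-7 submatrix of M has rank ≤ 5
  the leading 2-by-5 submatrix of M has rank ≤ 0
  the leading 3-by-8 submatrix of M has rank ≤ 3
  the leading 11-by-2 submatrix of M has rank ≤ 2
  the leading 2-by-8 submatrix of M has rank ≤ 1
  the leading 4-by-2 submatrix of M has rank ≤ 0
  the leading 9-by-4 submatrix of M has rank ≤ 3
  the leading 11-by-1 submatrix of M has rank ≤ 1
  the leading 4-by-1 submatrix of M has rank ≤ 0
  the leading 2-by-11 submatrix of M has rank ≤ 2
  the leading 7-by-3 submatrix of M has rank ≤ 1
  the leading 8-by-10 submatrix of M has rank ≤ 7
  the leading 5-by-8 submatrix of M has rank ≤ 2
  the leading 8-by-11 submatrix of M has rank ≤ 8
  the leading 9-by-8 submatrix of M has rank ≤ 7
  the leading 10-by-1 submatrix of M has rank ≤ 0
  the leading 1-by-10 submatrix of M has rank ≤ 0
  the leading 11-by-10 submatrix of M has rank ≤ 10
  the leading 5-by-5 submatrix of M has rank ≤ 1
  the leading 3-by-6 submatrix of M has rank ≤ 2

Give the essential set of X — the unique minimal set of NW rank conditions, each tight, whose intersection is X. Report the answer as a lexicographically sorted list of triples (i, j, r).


The tightest implied rank at each (i,j), from the 34 conditions:

  row 1: 0  0  0  0  0  0  0  0  0  0  1
  row 2: 0  0  0  0  0  1  1  1  1  1  2
  row 3: 0  0  0  1  1  2  2  2  2  2  3
  row 4: 0  0  0  1  1  2  2  2  2  3  4
  row 5: 0  0  0  1  1  2  2  2  3  4  5
  row 6: 0  1  1  2  2  3  3  3  4  5  6
  row 7: 0  1  1  2  2  3  4  4  5  6  7
  row 8: 0  1  2  3  3  4  5  5  6  7  8
  row 9: 0  1  2  3  4  5  6  6  7  8  9
  row 10: 0  1  2  3  4  5  6  7  8  9  10
  row 11: 1  2  3  4  5  6  7  8  9  10  11

giving w = (11, 6, 4, 10, 9, 2, 7, 3, 5, 8, 1) via Δ²R.

Fulton essential set (9 of the 38 Rothe cells):

[(1, 10, 0), (2, 5, 0), (4, 9, 2), (5, 3, 0), (5, 5, 1), (5, 8, 2), (7, 3, 1), (7, 5, 2), (10, 1, 0)]


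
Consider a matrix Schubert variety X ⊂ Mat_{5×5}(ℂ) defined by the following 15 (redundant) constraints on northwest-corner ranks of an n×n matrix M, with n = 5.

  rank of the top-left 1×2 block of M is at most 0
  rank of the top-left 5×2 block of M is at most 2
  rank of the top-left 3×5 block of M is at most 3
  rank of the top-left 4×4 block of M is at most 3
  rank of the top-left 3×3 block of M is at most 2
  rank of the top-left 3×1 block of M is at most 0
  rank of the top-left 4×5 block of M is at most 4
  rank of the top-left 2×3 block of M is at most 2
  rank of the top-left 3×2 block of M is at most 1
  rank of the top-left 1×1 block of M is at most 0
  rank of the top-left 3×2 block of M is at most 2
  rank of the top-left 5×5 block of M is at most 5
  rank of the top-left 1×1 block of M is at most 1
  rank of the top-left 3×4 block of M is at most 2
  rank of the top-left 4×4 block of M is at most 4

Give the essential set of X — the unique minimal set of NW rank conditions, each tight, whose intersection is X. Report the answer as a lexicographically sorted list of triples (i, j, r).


Recovering R(i,j) via the rank-extension bound from the 15 conditions:

  i=1: 0 0 1 1 1
  i=2: 0 1 2 2 2
  i=3: 0 1 2 2 3
  i=4: 1 2 3 3 4
  i=5: 1 2 3 4 5

hence w(1..5) = (3, 2, 5, 1, 4).

ℓ(w)=5; the 3 essential cells (i,j,r):

[(1, 2, 0), (3, 1, 0), (3, 4, 2)]


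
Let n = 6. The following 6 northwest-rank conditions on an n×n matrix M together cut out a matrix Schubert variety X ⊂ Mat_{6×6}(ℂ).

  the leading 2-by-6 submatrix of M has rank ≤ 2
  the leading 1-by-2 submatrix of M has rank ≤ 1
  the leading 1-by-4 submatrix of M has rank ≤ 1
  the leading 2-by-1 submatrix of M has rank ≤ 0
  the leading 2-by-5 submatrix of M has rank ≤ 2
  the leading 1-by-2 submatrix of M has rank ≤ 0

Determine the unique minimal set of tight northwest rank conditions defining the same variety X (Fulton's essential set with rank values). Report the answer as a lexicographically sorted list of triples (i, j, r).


Computing R[i][j] = min implied NW-rank bound (n=6, 6 conditions):

  R[1]: 0 0 1 1 1 1
  R[2]: 0 1 2 2 2 2
  R[3]: 1 2 3 3 3 3
  R[4]: 1 2 3 4 4 4
  R[5]: 1 2 3 4 5 5
  R[6]: 1 2 3 4 5 6

hence w(1..6) = (3, 2, 1, 4, 5, 6).

Fulton essential set (2 of the 3 Rothe cells):

[(1, 2, 0), (2, 1, 0)]


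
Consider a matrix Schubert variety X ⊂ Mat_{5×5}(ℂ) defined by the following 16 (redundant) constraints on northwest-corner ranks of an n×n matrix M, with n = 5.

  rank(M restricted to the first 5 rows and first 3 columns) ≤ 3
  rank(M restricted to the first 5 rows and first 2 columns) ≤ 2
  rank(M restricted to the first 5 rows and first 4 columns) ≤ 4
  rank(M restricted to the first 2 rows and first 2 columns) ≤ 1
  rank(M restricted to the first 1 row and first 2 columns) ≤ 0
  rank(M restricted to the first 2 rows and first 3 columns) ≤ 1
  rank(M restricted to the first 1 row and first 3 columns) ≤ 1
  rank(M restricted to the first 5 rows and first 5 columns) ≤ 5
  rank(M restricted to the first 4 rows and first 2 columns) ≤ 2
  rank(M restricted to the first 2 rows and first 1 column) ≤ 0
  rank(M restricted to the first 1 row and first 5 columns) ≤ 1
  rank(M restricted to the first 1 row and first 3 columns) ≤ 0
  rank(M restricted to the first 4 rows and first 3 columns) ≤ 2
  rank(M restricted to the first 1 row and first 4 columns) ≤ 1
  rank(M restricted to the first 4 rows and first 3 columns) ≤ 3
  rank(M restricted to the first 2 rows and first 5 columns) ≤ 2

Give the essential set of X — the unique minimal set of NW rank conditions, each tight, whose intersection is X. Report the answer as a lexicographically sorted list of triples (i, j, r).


Propagating the 16 rank bounds to every northwest block:

  i=1: 0 0 0 1 1
  i=2: 0 1 1 2 2
  i=3: 1 2 2 3 3
  i=4: 1 2 2 3 4
  i=5: 1 2 3 4 5

the unique w with this rank table is (4, 2, 1, 5, 3).

D(w) has 5 cells with 3 SE-corners; essential set:

[(1, 3, 0), (2, 1, 0), (4, 3, 2)]


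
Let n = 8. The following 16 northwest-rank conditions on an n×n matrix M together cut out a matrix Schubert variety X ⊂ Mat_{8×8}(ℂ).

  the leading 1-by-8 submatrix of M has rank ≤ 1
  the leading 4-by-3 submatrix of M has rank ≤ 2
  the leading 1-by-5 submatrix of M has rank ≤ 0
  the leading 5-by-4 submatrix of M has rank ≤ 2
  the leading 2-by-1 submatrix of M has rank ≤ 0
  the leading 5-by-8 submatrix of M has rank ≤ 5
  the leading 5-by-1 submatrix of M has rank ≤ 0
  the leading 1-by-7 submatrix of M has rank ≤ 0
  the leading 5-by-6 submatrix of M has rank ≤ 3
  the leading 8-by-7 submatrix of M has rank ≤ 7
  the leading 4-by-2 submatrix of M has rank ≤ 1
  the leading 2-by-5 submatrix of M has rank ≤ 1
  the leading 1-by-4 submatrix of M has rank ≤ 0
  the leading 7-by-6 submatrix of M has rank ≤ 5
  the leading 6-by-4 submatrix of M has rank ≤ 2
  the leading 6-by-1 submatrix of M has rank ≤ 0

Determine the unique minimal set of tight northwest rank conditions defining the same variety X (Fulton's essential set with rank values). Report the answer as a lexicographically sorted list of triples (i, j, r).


Recovering R(i,j) via the rank-extension bound from the 16 conditions:

  i=1: 0 | 0 | 0 | 0 | 0 | 0 | 0 | 1
  i=2: 0 | 1 | 1 | 1 | 1 | 1 | 1 | 2
  i=3: 0 | 1 | 2 | 2 | 2 | 2 | 2 | 3
  i=4: 0 | 1 | 2 | 2 | 3 | 3 | 3 | 4
  i=5: 0 | 1 | 2 | 2 | 3 | 3 | 4 | 5
  i=6: 0 | 1 | 2 | 2 | 3 | 4 | 5 | 6
  i=7: 1 | 2 | 3 | 3 | 4 | 5 | 6 | 7
  i=8: 1 | 2 | 3 | 4 | 5 | 6 | 7 | 8

the unique w with this rank table is (8, 2, 3, 5, 7, 6, 1, 4).

ℓ(w)=16; the 4 essential cells (i,j,r):

[(1, 7, 0), (5, 6, 3), (6, 1, 0), (6, 4, 2)]


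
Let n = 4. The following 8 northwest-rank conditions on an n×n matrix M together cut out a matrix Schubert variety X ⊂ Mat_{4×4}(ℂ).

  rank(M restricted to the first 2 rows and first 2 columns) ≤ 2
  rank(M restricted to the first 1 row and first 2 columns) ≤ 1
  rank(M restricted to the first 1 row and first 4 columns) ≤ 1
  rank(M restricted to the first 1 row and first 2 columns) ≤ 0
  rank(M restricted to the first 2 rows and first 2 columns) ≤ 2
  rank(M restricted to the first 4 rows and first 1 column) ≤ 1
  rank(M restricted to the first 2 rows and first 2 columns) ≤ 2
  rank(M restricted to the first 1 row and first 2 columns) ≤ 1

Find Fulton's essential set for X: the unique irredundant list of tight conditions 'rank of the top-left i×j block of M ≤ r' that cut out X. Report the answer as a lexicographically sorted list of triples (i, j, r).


Recovering R(i,j) via the rank-extension bound from the 8 conditions:

  row 1: 0 0 1 1
  row 2: 1 1 2 2
  row 3: 1 2 3 3
  row 4: 1 2 3 4

the unique w with this rank table is (3, 1, 2, 4).

D(w) has 2 cells with 1 SE-corner; essential set:

[(1, 2, 0)]


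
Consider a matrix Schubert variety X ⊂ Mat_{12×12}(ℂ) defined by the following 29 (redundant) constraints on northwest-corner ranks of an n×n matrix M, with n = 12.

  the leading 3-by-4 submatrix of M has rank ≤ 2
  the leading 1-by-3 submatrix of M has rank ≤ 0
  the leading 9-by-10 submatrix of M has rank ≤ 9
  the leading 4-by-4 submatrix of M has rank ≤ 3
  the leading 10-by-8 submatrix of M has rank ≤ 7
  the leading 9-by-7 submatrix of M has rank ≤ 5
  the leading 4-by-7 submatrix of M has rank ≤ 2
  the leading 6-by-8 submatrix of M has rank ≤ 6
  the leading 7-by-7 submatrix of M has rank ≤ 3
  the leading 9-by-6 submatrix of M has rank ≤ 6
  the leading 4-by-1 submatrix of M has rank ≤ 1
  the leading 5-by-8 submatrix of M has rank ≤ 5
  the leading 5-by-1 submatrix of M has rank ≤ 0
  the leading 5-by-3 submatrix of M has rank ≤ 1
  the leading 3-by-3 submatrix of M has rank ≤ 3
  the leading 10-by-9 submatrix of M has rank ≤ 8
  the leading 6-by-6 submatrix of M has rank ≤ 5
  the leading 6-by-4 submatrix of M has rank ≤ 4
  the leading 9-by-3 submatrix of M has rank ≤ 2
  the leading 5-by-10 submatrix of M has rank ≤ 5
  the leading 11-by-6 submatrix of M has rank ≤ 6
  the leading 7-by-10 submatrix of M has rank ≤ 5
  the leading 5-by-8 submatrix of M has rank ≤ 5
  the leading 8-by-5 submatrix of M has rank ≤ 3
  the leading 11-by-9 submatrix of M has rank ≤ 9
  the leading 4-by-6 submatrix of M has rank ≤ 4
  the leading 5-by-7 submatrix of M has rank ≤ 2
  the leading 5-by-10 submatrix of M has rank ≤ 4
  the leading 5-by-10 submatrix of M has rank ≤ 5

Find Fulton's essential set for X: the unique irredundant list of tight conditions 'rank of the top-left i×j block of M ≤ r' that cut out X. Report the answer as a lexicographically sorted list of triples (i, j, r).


The tightest implied rank at each (i,j), from the 29 conditions:

  row 1: 0 | 0 | 0 | 1 | 1 | 1 | 1 | 1 | 1 | 1 | 1 | 1
  row 2: 0 | 1 | 1 | 2 | 2 | 2 | 2 | 2 | 2 | 2 | 2 | 2
  row 3: 0 | 1 | 1 | 2 | 2 | 2 | 2 | 3 | 3 | 3 | 3 | 3
  row 4: 0 | 1 | 1 | 2 | 2 | 2 | 2 | 3 | 4 | 4 | 4 | 4
  row 5: 0 | 1 | 1 | 2 | 2 | 2 | 2 | 3 | 4 | 4 | 5 | 5
  row 6: 1 | 2 | 2 | 3 | 3 | 3 | 3 | 4 | 5 | 5 | 6 | 6
  row 7: 1 | 2 | 2 | 3 | 3 | 3 | 3 | 4 | 5 | 5 | 6 | 7
  row 8: 1 | 2 | 2 | 3 | 3 | 4 | 4 | 5 | 6 | 6 | 7 | 8
  row 9: 1 | 2 | 2 | 3 | 4 | 5 | 5 | 6 | 7 | 7 | 8 | 9
  row 10: 1 | 2 | 3 | 4 | 5 | 6 | 6 | 7 | 8 | 8 | 9 | 10
  row 11: 1 | 2 | 3 | 4 | 5 | 6 | 7 | 8 | 9 | 9 | 10 | 11
  row 12: 1 | 2 | 3 | 4 | 5 | 6 | 7 | 8 | 9 | 10 | 11 | 12

so w = (4, 2, 8, 9, 11, 1, 12, 6, 5, 3, 7, 10).

ℓ(w)=28; the 9 essential cells (i,j,r):

[(1, 3, 0), (5, 1, 0), (5, 3, 1), (5, 7, 2), (5, 10, 4), (7, 7, 3), (7, 10, 5), (8, 5, 3), (9, 3, 2)]


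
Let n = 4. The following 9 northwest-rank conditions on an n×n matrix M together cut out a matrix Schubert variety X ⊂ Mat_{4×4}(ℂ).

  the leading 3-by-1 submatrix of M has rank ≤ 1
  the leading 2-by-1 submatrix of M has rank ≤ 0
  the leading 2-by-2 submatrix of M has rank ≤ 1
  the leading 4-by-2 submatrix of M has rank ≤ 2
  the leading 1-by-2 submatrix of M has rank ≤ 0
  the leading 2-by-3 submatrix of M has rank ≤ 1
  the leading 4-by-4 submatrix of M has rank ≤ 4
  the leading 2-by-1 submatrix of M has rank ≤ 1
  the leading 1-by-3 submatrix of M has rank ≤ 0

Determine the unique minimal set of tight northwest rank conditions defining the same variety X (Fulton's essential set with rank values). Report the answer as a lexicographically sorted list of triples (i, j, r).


The tightest implied rank at each (i,j), from the 9 conditions:

  row 1: 0 0 0 1
  row 2: 0 1 1 2
  row 3: 1 2 2 3
  row 4: 1 2 3 4

the unique w with this rank table is (4, 2, 1, 3).

2 SE-corners of the 4-cell Rothe diagram give Ess(w):

[(1, 3, 0), (2, 1, 0)]


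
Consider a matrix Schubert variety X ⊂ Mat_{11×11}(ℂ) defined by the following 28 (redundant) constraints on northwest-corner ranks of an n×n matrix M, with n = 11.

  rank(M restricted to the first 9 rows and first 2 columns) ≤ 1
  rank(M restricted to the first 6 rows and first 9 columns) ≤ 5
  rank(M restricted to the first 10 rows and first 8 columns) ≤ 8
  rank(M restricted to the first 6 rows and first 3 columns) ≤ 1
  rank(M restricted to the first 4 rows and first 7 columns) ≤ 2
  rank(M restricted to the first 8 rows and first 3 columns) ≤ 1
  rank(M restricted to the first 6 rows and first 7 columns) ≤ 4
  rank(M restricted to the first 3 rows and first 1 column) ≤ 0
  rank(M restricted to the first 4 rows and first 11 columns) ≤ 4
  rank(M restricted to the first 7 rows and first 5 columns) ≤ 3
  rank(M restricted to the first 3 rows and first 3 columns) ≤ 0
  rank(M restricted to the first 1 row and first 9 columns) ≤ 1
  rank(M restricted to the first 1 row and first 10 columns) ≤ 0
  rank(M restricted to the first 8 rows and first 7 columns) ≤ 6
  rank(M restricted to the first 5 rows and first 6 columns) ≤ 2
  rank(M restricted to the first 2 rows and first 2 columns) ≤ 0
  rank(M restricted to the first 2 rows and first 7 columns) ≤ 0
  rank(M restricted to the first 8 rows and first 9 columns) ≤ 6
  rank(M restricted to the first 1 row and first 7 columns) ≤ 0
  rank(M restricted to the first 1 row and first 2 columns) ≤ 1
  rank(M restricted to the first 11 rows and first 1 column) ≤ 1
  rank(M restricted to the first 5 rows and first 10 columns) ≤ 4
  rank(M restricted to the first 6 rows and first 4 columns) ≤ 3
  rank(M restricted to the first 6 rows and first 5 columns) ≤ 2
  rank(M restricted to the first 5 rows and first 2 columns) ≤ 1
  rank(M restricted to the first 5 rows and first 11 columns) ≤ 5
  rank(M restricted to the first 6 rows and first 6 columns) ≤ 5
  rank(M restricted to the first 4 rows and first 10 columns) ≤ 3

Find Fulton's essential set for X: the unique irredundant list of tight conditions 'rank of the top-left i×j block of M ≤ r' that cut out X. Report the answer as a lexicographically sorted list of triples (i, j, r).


Propagating the 28 rank bounds to every northwest block:

  i=1: 0 0 0 0 0 0 0 0 0 0 1
  i=2: 0 0 0 0 0 0 0 1 1 1 2
  i=3: 0 0 0 1 1 1 1 2 2 2 3
  i=4: 1 1 1 2 2 2 2 3 3 3 4
  i=5: 1 1 1 2 2 2 3 4 4 4 5
  i=6: 1 1 1 2 2 3 4 5 5 5 6
  i=7: 1 1 1 2 3 4 5 6 6 6 7
  i=8: 1 1 1 2 3 4 5 6 6 7 8
  i=9: 1 1 2 3 4 5 6 7 7 8 9
  i=10: 1 2 3 4 5 6 7 8 8 9 10
  i=11: 1 2 3 4 5 6 7 8 9 10 11

the unique w with this rank table is (11, 8, 4, 1, 7, 6, 5, 10, 3, 2, 9).

D(w) has 33 cells with 8 SE-corners; essential set:

[(1, 10, 0), (2, 7, 0), (3, 3, 0), (5, 6, 2), (6, 5, 2), (8, 3, 1), (8, 9, 6), (9, 2, 1)]


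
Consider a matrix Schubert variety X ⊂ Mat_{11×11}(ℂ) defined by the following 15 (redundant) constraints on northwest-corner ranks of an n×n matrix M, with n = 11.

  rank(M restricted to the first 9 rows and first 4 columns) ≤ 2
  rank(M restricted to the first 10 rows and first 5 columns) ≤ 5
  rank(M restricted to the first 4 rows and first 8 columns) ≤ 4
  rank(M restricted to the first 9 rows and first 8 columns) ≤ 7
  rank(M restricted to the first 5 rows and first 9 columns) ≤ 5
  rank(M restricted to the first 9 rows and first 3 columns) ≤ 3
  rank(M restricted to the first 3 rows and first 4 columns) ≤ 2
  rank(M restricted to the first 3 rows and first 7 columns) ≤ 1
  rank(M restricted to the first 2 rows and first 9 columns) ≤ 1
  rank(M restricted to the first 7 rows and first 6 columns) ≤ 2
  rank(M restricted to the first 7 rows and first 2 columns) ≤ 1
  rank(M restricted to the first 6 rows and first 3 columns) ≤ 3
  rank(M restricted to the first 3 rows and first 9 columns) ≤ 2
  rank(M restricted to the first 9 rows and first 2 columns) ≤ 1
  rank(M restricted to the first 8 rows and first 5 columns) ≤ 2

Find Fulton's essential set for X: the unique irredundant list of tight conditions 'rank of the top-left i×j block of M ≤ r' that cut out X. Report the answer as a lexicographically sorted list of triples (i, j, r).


Computing R[i][j] = min implied NW-rank bound (n=11, 15 conditions):

  row 1: 1  1  1  1  1  1  1  1  1  1  1
  row 2: 1  1  1  1  1  1  1  1  1  2  2
  row 3: 1  1  1  1  1  1  1  2  2  3  3
  row 4: 1  1  2  2  2  2  2  3  3  4  4
  row 5: 1  1  2  2  2  2  3  4  4  5  5
  row 6: 1  1  2  2  2  2  3  4  5  6  6
  row 7: 1  1  2  2  2  2  3  4  5  6  7
  row 8: 1  1  2  2  2  3  4  5  6  7  8
  row 9: 1  1  2  2  3  4  5  6  7  8  9
  row 10: 1  2  3  3  4  5  6  7  8  9  10
  row 11: 1  2  3  4  5  6  7  8  9  10  11

the unique w with this rank table is (1, 10, 8, 3, 7, 9, 11, 6, 5, 2, 4).

ℓ(w)=32; the 6 essential cells (i,j,r):

[(2, 9, 1), (3, 7, 1), (7, 6, 2), (8, 5, 2), (9, 2, 1), (9, 4, 2)]


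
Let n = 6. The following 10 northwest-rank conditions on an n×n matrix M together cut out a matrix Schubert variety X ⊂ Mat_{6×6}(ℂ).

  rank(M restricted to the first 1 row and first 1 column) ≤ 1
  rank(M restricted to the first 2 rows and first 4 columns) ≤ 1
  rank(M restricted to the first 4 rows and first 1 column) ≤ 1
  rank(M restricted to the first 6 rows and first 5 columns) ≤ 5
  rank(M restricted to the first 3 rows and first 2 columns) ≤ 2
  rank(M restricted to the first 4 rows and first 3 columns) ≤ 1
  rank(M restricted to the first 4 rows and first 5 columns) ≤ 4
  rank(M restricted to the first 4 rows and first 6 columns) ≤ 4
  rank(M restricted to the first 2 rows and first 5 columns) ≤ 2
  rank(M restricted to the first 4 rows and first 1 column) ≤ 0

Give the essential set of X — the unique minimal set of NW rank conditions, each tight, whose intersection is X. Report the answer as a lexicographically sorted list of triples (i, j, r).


Reconstructing r_w from the 10 given conditions:

  R[1]: 0 1 1 1 1 1
  R[2]: 0 1 1 1 2 2
  R[3]: 0 1 1 2 3 3
  R[4]: 0 1 1 2 3 4
  R[5]: 1 2 2 3 4 5
  R[6]: 1 2 3 4 5 6

so w = (2, 5, 4, 6, 1, 3).

Rothe diagram D(w) (8 cells), 3 SE-corners (essential conditions):

[(2, 4, 1), (4, 1, 0), (4, 3, 1)]


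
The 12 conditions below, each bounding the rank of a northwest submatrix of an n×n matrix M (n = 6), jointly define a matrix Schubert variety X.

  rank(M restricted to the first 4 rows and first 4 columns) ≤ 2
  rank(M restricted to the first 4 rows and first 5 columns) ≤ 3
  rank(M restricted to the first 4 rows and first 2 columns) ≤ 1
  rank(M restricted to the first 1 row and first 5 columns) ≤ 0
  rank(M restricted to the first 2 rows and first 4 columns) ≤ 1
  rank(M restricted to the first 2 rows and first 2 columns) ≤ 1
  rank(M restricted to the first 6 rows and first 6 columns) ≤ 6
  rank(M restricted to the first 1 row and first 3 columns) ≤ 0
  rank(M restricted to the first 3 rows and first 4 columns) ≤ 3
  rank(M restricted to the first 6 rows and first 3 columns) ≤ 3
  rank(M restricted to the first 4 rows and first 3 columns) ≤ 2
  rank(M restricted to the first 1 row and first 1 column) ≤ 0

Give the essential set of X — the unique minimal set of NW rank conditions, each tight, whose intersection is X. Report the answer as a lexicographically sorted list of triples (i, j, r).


The tightest implied rank at each (i,j), from the 12 conditions:

  row 1: 0, 0, 0, 0, 0, 1
  row 2: 1, 1, 1, 1, 1, 2
  row 3: 1, 1, 2, 2, 2, 3
  row 4: 1, 1, 2, 2, 3, 4
  row 5: 1, 2, 3, 3, 4, 5
  row 6: 1, 2, 3, 4, 5, 6

reading off 1-entries of Δ²R: w = (6, 1, 3, 5, 2, 4).

Rothe diagram D(w) (8 cells), 3 SE-corners (essential conditions):

[(1, 5, 0), (4, 2, 1), (4, 4, 2)]


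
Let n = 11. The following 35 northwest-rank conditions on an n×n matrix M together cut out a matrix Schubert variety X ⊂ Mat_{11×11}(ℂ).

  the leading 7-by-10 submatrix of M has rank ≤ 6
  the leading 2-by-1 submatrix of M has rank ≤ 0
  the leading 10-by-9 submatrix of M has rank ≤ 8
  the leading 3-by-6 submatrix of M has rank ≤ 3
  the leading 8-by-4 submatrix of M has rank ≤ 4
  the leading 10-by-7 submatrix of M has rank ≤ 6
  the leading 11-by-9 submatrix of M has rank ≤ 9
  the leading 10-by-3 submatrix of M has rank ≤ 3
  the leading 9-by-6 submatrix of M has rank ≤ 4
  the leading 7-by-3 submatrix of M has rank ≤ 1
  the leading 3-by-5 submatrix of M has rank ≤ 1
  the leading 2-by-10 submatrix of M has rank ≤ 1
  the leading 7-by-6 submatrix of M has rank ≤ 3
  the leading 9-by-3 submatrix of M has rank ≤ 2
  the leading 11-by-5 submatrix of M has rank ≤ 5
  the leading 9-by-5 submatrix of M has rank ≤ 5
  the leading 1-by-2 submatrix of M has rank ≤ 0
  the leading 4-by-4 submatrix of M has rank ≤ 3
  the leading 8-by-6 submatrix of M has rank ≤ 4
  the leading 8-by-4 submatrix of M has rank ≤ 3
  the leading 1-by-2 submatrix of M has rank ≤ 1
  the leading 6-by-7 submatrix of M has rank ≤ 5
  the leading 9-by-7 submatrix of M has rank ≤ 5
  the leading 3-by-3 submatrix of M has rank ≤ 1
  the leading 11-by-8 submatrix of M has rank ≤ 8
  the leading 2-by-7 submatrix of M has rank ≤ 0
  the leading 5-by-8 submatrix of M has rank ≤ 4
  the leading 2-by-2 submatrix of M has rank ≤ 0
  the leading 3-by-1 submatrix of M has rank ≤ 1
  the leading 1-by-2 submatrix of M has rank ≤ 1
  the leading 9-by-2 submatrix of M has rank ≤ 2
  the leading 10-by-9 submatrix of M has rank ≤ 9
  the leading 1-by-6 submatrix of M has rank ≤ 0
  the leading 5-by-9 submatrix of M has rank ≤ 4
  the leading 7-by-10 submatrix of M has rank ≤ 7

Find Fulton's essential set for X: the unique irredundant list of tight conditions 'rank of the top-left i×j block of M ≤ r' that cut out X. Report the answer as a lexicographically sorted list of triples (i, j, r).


The tightest implied rank at each (i,j), from the 35 conditions:

  row 1: 0 0 0 0 0 0 0 1 1 1 1
  row 2: 0 0 0 0 0 0 0 1 1 1 2
  row 3: 1 1 1 1 1 1 1 2 2 2 3
  row 4: 1 1 1 2 2 2 2 3 3 3 4
  row 5: 1 1 1 2 3 3 3 4 4 4 5
  row 6: 1 1 1 2 3 3 4 5 5 5 6
  row 7: 1 1 1 2 3 3 4 5 6 6 7
  row 8: 1 2 2 3 4 4 5 6 7 7 8
  row 9: 1 2 2 3 4 4 5 6 7 8 9
  row 10: 1 2 3 4 5 5 6 7 8 9 10
  row 11: 1 2 3 4 5 6 7 8 9 10 11

second differences of R give the permutation w = (8, 11, 1, 4, 5, 7, 9, 2, 10, 3, 6).

Rothe diagram D(w) (28 cells), 6 SE-corners (essential conditions):

[(2, 7, 0), (2, 10, 1), (7, 3, 1), (7, 6, 3), (9, 3, 2), (9, 6, 4)]


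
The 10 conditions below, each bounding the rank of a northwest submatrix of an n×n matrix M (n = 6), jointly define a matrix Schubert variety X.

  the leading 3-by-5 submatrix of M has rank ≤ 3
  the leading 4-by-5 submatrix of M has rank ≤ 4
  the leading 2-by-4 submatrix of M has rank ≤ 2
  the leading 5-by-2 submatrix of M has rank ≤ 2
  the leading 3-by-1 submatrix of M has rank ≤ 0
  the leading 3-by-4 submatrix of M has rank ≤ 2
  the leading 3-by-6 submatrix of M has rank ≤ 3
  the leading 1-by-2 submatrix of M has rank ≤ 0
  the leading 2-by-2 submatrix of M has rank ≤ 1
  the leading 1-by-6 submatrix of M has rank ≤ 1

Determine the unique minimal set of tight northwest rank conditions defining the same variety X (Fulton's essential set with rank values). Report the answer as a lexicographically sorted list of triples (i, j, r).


The tightest implied rank at each (i,j), from the 10 conditions:

  0  0  1  1  1  1
  0  1  2  2  2  2
  0  1  2  2  3  3
  1  2  3  3  4  4
  1  2  3  4  5  5
  1  2  3  4  5  6

giving w = (3, 2, 5, 1, 4, 6) via Δ²R.

ℓ(w)=5; the 3 essential cells (i,j,r):

[(1, 2, 0), (3, 1, 0), (3, 4, 2)]


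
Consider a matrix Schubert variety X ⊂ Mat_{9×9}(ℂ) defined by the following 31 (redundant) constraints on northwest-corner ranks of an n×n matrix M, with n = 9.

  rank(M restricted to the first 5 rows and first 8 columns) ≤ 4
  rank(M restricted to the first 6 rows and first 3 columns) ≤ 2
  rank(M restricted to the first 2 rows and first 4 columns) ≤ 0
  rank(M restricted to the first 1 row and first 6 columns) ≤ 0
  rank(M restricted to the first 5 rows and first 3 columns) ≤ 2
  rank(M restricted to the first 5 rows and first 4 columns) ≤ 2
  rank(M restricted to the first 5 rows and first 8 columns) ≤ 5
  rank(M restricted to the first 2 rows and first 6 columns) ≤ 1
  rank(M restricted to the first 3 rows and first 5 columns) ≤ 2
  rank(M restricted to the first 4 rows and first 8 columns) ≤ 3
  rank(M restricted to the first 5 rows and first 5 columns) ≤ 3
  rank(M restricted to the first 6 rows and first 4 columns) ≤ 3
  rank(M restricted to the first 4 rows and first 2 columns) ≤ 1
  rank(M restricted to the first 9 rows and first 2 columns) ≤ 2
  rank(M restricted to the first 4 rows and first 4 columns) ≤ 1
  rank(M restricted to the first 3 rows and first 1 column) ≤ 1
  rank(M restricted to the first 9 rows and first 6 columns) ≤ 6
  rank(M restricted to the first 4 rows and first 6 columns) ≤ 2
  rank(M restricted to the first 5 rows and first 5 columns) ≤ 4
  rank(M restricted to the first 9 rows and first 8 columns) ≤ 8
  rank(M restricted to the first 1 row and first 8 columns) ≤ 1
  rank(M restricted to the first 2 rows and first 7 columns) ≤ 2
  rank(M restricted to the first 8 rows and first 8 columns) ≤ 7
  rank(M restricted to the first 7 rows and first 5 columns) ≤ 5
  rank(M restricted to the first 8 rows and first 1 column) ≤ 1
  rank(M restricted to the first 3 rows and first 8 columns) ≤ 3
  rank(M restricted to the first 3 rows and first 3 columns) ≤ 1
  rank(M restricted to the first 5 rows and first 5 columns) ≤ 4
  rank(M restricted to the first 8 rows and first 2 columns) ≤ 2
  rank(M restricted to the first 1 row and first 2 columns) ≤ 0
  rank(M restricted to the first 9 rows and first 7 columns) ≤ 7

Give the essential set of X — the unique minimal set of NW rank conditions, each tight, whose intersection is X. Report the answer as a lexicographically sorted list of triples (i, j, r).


Propagating the 31 rank bounds to every northwest block:

  i=1: 0, 0, 0, 0, 0, 0, 1, 1, 1
  i=2: 0, 0, 0, 0, 1, 1, 2, 2, 2
  i=3: 1, 1, 1, 1, 2, 2, 3, 3, 3
  i=4: 1, 1, 1, 1, 2, 2, 3, 3, 4
  i=5: 1, 2, 2, 2, 3, 3, 4, 4, 5
  i=6: 1, 2, 2, 3, 4, 4, 5, 5, 6
  i=7: 1, 2, 3, 4, 5, 5, 6, 6, 7
  i=8: 1, 2, 3, 4, 5, 6, 7, 7, 8
  i=9: 1, 2, 3, 4, 5, 6, 7, 8, 9

reading off 1-entries of Δ²R: w = (7, 5, 1, 9, 2, 4, 3, 6, 8).

6 SE-corners of the 16-cell Rothe diagram give Ess(w):

[(1, 6, 0), (2, 4, 0), (4, 4, 1), (4, 6, 2), (4, 8, 3), (6, 3, 2)]
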